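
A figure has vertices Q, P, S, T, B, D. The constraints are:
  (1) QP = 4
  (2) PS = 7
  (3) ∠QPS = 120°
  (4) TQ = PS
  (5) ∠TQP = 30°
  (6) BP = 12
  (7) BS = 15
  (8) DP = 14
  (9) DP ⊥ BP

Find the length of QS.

Step 1: By the law of cosines on triangle QPS: QS² = 4² + 7² − 2·4·7·cos(120°) = 93, so QS = √93.

Therefore, the length of QS = √93.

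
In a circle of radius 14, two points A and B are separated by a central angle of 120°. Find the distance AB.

Drop a perpendicular from the center to the chord, bisecting both the chord and the central angle.
Each half-chord = r sin(θ/2) = 14 sin(60°).
The full chord = 2 × 14 × sin(60°) = 14*sqrt(3).

14*sqrt(3)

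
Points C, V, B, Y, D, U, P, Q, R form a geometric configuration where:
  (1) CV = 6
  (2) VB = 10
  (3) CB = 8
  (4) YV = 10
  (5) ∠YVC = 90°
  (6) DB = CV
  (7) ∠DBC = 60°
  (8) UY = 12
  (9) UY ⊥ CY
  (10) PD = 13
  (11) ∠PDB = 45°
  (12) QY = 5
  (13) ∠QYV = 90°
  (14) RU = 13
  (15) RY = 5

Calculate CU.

Step 1: By the law of cosines on triangle CVY: CY² = 6² + 10² − 2·6·10·cos(90°) = 136, so CY = 2·√34.
Step 2: By the law of cosines on triangle CYU: CU² = (2·√34)² + 12² − 2·2·√34·12·cos(90°) = 280, so CU = 2·√70.

Therefore, the length of CU = 2·√70.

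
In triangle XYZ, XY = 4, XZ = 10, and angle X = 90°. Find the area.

Area = (1/2)(4)(10) sin(90°) = (1/2)(4)(10)(1) = 20

20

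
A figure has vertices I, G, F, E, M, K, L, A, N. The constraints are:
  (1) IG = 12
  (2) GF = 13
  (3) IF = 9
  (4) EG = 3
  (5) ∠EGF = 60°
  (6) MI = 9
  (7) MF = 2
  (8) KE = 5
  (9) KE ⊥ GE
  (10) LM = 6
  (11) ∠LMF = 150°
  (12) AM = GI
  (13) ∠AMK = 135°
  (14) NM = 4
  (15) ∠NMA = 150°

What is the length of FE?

Step 1: By the law of cosines on triangle FGE: FE² = 13² + 3² − 2·13·3·cos(60°) = 139, so FE = √139.

Therefore, the length of FE = √139.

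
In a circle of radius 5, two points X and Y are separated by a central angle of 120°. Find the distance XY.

Chord length = 2r sin(θ/2)
= 2 × 5 × sin(120°/2)
= 2 × 5 × sin(60°)
= 5*sqrt(3)

5*sqrt(3)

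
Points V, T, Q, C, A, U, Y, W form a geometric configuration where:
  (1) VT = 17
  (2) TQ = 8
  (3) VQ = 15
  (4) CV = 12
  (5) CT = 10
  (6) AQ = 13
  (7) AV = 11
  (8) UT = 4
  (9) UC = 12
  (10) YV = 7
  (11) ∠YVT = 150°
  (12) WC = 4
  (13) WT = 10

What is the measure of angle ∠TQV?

Step 1: By the inverse law of cosines on triangle TQV: cos(∠TQV) = (8² + 15² − 17²) / (2·8·15) = 0/240 = 0, so ∠TQV = 90°.

Therefore, the measure of angle ∠TQV = 90°.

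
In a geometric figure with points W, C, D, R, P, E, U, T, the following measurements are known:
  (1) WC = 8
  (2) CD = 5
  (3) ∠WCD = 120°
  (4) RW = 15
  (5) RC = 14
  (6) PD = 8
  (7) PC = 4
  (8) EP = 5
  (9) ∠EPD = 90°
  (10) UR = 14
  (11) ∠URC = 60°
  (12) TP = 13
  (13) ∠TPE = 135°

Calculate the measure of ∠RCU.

Step 1: By the law of cosines on triangle CRU: CU² = 14² + 14² − 2·14·14·cos(60°) = 196, so CU = 14.
Step 2: By the inverse law of cosines on triangle RCU: cos(∠RCU) = (14² + 14² − 14²) / (2·14·14) = 196/392 = 0.5, so ∠RCU = 60°.

Therefore, the measure of angle ∠RCU = 60°.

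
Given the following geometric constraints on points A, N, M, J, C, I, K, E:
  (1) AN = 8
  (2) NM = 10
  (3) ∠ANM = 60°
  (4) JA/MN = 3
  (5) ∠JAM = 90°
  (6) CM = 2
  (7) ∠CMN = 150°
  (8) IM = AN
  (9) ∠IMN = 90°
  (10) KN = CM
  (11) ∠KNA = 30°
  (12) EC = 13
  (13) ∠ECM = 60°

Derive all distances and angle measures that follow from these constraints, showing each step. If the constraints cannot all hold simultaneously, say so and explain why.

The constraints are consistent.

From the given relations:
  JA = 3·MN = 3·10 = 30
  IM = AN = 8
  KN = CM = 2

Step 1: From AN = 8, NM = 10, and ∠ANM = 60°, by the law of cosines:
  AM² = AN² + NM² - 2·AN·NM·cos(60°) = 64 + 100 - 80 = 84
  AM = 2·√21

Step 2: From AN = 8, NK = 2, and ∠ANK = 30°, by the law of cosines:
  AK² = AN² + NK² - 2·AN·NK·cos(30°) = 64 + 4 - 27.71 = 40.29
  AK ≈ 6.35

Step 3: From NM = 10, MC = 2, and ∠NMC = 150°, by the law of cosines:
  NC² = NM² + MC² - 2·NM·MC·cos(150°) = 100 + 4 + 34.64 = 138.6
  NC ≈ 11.77

Step 4: From NM = 10, MI = 8, and ∠NMI = 90°, by the law of cosines:
  NI² = NM² + MI² - 2·NM·MI·cos(90°) = 100 + 64 - 0 = 164
  NI = 2·√41

Step 5: From MC = 2, CE = 13, and ∠MCE = 60°, by the law of cosines:
  ME² = MC² + CE² - 2·MC·CE·cos(60°) = 4 + 169 - 26 = 147
  ME = 7·√3

Step 6: From MA = 2·√21, AJ = 30, and ∠MAJ = 90°, by the law of cosines:
  MJ² = MA² + AJ² - 2·MA·AJ·cos(90°) = 84 + 900 - 0 = 984
  MJ ≈ 31.37

Step 7: From AK = 6.35, AN = 8, KN = 2, by the inverse law of cosines:
  cos(∠KAN) = (AK² + AN² - KN²) / (2·AK·AN)
  ∠KAN = 9.06°

Step 8: From AM = 2·√21, AN = 8, MN = 10, by the inverse law of cosines:
  cos(∠MAN) = (AM² + AN² - MN²) / (2·AM·AN)
  ∠MAN = 70.89°

Step 9: From NC = 11.77, NM = 10, CM = 2, by the inverse law of cosines:
  cos(∠CNM) = (NC² + NM² - CM²) / (2·NC·NM)
  ∠CNM = 4.87°

Step 10: From NI = 2·√41, NM = 10, IM = 8, by the inverse law of cosines:
  cos(∠INM) = (NI² + NM² - IM²) / (2·NI·NM)
  ∠INM = 38.66°

Step 11: From MA = 2·√21, MN = 10, AN = 8, by the inverse law of cosines:
  cos(∠AMN) = (MA² + MN² - AN²) / (2·MA·MN)
  ∠AMN = 49.11°

Step 12: From MC = 2, ME = 7·√3, CE = 13, by the inverse law of cosines:
  cos(∠CME) = (MC² + ME² - CE²) / (2·MC·ME)
  ∠CME = 111.79°

Step 13: From CM = 2, CN = 11.77, MN = 10, by the inverse law of cosines:
  cos(∠MCN) = (CM² + CN² - MN²) / (2·CM·CN)
  ∠MCN = 25.13°

Step 14: From IM = 8, IN = 2·√41, MN = 10, by the inverse law of cosines:
  cos(∠MIN) = (IM² + IN² - MN²) / (2·IM·IN)
  ∠MIN = 51.34°

Step 15: From KA = 6.35, KN = 2, AN = 8, by the inverse law of cosines:
  cos(∠AKN) = (KA² + KN² - AN²) / (2·KA·KN)
  ∠AKN = 140.94°

Step 16: From EC = 13, EM = 7·√3, CM = 2, by the inverse law of cosines:
  cos(∠CEM) = (EC² + EM² - CM²) / (2·EC·EM)
  ∠CEM = 8.21°

Step 17: From MA = 2·√21, MJ = 31.37, AJ = 30, by the inverse law of cosines:
  cos(∠AMJ) = (MA² + MJ² - AJ²) / (2·MA·MJ)
  ∠AMJ = 73.01°

Step 18: From JA = 30, JM = 31.37, AM = 2·√21, by the inverse law of cosines:
  cos(∠AJM) = (JA² + JM² - AM²) / (2·JA·JM)
  ∠AJM = 16.99°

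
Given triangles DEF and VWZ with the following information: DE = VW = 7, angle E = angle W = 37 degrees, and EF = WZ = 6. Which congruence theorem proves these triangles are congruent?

The given information matches SAS: Two pairs of corresponding sides and the included angle are equal (Side-Angle-Side).

SAS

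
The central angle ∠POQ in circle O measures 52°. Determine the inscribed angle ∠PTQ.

By the inscribed angle theorem, the inscribed angle is half the central angle.
Inscribed angle = 52° / 2 = 26°

26°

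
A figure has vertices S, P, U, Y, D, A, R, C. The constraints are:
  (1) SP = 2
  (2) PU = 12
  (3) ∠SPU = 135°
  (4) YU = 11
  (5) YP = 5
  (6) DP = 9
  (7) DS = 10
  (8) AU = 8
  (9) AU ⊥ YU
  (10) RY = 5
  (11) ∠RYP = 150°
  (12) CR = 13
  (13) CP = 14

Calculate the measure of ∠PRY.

Step 1: By the law of cosines on triangle RYP: RP² = 5² + 5² − 2·5·5·cos(150°) = 93.3, so RP ≈ 9.66.
Step 2: By the inverse law of cosines on triangle PRY: cos(∠PRY) = (9.66² + 5² − 5²) / (2·9.66·5) = 93.3/96.59 = 0.9659, so ∠PRY = 15°.

Therefore, the measure of angle ∠PRY = 15°.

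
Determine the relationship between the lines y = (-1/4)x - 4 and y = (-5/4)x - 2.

Slope of line 1: m1 = -1/4
Slope of line 2: m2 = -5/4
m1 != m2 and m1*m2 = 5/16 != -1. Neither.

Neither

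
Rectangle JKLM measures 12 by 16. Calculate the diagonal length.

Using the Pythagorean theorem:
d² = 12² + 16² = 144 + 256 = 400
d = sqrt(400) = 20

20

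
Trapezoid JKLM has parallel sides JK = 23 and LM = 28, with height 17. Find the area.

Area of a trapezoid = (base1 + base2) * height / 2
Area = (23 + 28) * 17 / 2
Area = 51 * 17 / 2
Area = 867 / 2
Area = 867/2

867/2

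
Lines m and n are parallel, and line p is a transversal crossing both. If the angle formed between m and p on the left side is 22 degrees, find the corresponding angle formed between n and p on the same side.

Corresponding angles are equal: 22 degrees.

22 degrees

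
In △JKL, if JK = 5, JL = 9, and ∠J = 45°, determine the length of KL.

When two sides and the included angle are known, the law of cosines gives the third side.
c^2 = a^2 + b^2 - 2ab cos(C) generalizes the Pythagorean theorem to non-right triangles.
Here: KL^2 = 25 + 81 - 90*(sqrt(2)/2) = 106 - 45*sqrt(2)
KL = sqrt(106 - 45*sqrt(2))

sqrt(106 - 45*sqrt(2))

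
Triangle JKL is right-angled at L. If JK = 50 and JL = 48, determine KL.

By the Pythagorean theorem: KL^2 = JK^2 - JL^2
KL^2 = 50^2 - 48^2 = 2500 - 2304 = 196
KL = sqrt(196) = 14

14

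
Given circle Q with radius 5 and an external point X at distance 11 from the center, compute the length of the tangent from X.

The tangent, radius, and line from the external point to the center form a right triangle.
The right angle is where the tangent meets the radius.
By the Pythagorean theorem: tangent² + 5² = 11²
tangent² = 121 - 25 = 96
tangent = 4*sqrt(6)

4*sqrt(6)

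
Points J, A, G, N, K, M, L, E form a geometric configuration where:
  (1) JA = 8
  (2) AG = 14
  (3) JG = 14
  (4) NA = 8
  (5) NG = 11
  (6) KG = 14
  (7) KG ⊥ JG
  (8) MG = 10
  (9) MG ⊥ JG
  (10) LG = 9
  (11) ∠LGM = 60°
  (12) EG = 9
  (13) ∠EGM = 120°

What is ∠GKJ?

Step 1: By the law of cosines on triangle KGJ: KJ² = 14² + 14² − 2·14·14·cos(90°) = 392, so KJ = 14·√2.
Step 2: By the inverse law of cosines on triangle GKJ: cos(∠GKJ) = (14² + (14·√2)² − 14²) / (2·14·14·√2) = 392/554.37 = 0.7071, so ∠GKJ = 45°.

Therefore, the measure of angle ∠GKJ = 45°.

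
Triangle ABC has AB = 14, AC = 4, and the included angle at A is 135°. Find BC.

By the law of cosines: BC^2 = AB^2 + AC^2 - 2*AB*AC*cos(A)
BC^2 = 14^2 + 4^2 - 2*14*4*cos(135°)
BC^2 = 196 + 16 - 112*(-sqrt(2)/2)
BC^2 = 56*sqrt(2) + 212
BC = 2*sqrt(14*sqrt(2) + 53)

2*sqrt(14*sqrt(2) + 53)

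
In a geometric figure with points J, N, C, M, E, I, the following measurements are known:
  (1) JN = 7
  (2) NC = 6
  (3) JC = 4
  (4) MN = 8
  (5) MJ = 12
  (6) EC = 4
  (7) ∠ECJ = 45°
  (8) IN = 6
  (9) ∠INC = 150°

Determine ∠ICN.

Step 1: By the law of cosines on triangle CNI: CI² = 6² + 6² − 2·6·6·cos(150°) = 134.35, so CI ≈ 11.59.
Step 2: By the inverse law of cosines on triangle ICN: cos(∠ICN) = (11.59² + 6² − 6²) / (2·11.59·6) = 134.35/139.09 = 0.9659, so ∠ICN = 15°.

Therefore, the measure of angle ∠ICN = 15°.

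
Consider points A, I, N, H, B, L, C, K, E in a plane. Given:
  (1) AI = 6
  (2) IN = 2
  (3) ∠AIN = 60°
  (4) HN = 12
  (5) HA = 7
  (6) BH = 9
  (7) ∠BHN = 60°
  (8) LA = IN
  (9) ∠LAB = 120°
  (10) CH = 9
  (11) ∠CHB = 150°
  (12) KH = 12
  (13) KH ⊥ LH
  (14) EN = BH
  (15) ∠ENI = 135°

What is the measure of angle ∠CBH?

Step 1: By the law of cosines on triangle BHC: BC² = 9² + 9² − 2·9·9·cos(150°) = 302.3, so BC ≈ 17.39.
Step 2: By the inverse law of cosines on triangle CBH: cos(∠CBH) = (17.39² + 9² − 9²) / (2·17.39·9) = 302.3/312.96 = 0.9659, so ∠CBH = 15°.

Therefore, the measure of angle ∠CBH = 15°.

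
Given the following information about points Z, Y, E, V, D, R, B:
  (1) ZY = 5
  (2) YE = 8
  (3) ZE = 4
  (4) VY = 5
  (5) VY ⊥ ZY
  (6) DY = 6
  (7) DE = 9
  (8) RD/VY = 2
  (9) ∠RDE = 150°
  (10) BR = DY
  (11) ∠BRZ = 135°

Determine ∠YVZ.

Step 1: By the law of cosines on triangle VYZ: VZ² = 5² + 5² − 2·5·5·cos(90°) = 50, so VZ = 5·√2.
Step 2: By the inverse law of cosines on triangle YVZ: cos(∠YVZ) = (5² + (5·√2)² − 5²) / (2·5·5·√2) = 50/70.71 = 0.7071, so ∠YVZ = 45°.

Therefore, the measure of angle ∠YVZ = 45°.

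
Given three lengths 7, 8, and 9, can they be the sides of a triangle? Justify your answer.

Sort the sides: 7, 8, 9.
It suffices to check that the sum of the two smallest exceeds the largest:
7 + 8 = 15 > 9. ✓
Yes, a valid triangle can be formed.

Yes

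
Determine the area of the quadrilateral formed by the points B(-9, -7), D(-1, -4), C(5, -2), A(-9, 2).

The Shoelace formula works by pairing each vertex with the next (cycling back to the first).
For each pair, compute x_i*y_(i+1) - x_(i+1)*y_i:
  (-9*-4 - -1*-7) = 29
  (-1*-2 - 5*-4) = 22
  (5*2 - -9*-2) = -8
  (-9*-7 - -9*2) = 81
Taking half the absolute value of the total: Area = (1/2)(124) = 62.

62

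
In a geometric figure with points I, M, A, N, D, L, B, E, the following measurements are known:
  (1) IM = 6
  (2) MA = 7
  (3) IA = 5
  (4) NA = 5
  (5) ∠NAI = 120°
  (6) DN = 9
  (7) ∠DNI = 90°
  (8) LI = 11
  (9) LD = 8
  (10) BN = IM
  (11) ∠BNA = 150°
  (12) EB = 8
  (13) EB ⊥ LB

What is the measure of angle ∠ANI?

Step 1: By the law of cosines on triangle NAI: NI² = 5² + 5² − 2·5·5·cos(120°) = 75, so NI = 5·√3.
Step 2: By the inverse law of cosines on triangle ANI: cos(∠ANI) = (5² + (5·√3)² − 5²) / (2·5·5·√3) = 75/86.6 = 0.866, so ∠ANI = 30°.

Therefore, the measure of angle ∠ANI = 30°.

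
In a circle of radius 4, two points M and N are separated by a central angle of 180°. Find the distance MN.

Drop a perpendicular from the center to the chord, bisecting both the chord and the central angle.
Each half-chord = r sin(θ/2) = 4 sin(90°).
The full chord = 2 × 4 × sin(90°) = 8.

8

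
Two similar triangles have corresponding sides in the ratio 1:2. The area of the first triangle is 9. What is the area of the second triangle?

The ratio of areas of similar triangles = (side ratio)^2.
Side ratio = 1:2, so area ratio = 1:4.
Area of the second triangle / Area of the first triangle = 4/1
Area of the second triangle = 9 * 4/1 = 36

36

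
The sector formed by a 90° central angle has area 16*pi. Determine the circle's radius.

The sector covers 90°/360° = 1/4 of the full circle.
Full circle area = 16*pi / 1/4 = 64*pi.
Since full area = πr², we get r² = 64*pi/π = 64, so r = 8.

8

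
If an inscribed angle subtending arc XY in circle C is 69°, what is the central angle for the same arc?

The inscribed angle theorem states that a central angle is always twice any inscribed angle that subtends the same arc.
Since the inscribed angle is 69°, the central angle = 2 × 69° = 138°.

138°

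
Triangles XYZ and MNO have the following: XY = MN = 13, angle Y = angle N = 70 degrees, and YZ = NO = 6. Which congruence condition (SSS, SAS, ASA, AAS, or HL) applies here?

The given information provides:
XY = MN = 13, angle Y = angle N = 70 degrees, and YZ = NO = 6
This matches the SAS congruence theorem.
Two pairs of corresponding sides and the included angle are equal (Side-Angle-Side).

SAS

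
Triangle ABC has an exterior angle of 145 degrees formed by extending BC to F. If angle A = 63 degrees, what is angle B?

The exterior angle theorem states that an exterior angle equals the sum of the two non-adjacent interior angles.
So 145 = 63 + angle B, which gives angle B = 145 - 63 = 82 degrees.

82 degrees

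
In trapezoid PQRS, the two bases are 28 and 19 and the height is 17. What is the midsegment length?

The midsegment (median) of a trapezoid connects the midpoints of the non-parallel sides.
Its length is the average of the two bases: (28 + 19) / 2 = 47/2.

47/2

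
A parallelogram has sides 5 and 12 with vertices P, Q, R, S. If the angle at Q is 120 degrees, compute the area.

Area = a * b * sin(theta)
Area = 5 * 12 * sin(120 degrees)
Area = 60 * sqrt(3)/2
Area = 30*sqrt(3)

30*sqrt(3)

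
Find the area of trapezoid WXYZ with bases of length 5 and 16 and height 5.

Area of a trapezoid = (base1 + base2) * height / 2
Area = (5 + 16) * 5 / 2
Area = 21 * 5 / 2
Area = 105 / 2
Area = 105/2

105/2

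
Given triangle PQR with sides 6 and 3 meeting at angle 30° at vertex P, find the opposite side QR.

Law of cosines: QR^2 = 6^2 + 3^2 - 2(6)(3)cos(30°) = 45 - 18*sqrt(3), so QR = 3*sqrt(5 - 2*sqrt(3)).

3*sqrt(5 - 2*sqrt(3))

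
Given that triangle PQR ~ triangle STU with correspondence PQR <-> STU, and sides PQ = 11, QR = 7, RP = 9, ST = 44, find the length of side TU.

k = 44/11 = 4. TU = 4 * 7 = 28.

28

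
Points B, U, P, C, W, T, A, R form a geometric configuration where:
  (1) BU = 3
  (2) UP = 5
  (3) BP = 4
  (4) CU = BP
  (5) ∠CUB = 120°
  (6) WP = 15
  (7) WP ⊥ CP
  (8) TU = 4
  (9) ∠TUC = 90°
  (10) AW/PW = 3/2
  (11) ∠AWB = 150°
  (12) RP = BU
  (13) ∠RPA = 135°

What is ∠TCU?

From the given relations: CU = BP = 4.
Step 1: By the law of cosines on triangle CUT: CT² = 4² + 4² − 2·4·4·cos(90°) = 32, so CT = 4·√2.
Step 2: By the inverse law of cosines on triangle TCU: cos(∠TCU) = ((4·√2)² + 4² − 4²) / (2·4·√2·4) = 32/45.25 = 0.7071, so ∠TCU = 45°.

Therefore, the measure of angle ∠TCU = 45°.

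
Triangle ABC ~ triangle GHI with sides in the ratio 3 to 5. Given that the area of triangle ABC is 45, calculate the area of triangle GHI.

For similar figures, the area ratio equals the square of the side ratio.
Side ratio (ABC to GHI) = 3:5, so area ratio = 3^2:5^2 = 9:25.
If the area of ABC is 45, then the area of GHI = 45 * (25/9) = 125.

125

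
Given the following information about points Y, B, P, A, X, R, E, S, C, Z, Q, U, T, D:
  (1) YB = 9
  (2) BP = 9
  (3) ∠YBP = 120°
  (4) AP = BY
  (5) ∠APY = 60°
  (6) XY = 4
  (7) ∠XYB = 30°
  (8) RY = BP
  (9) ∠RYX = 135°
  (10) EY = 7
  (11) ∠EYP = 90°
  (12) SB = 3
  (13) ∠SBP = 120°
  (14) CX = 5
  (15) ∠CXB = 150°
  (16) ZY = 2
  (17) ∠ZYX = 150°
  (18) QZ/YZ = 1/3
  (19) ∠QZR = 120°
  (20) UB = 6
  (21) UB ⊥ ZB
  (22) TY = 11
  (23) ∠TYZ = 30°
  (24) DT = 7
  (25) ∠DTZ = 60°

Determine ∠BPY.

Step 1: By the law of cosines on triangle PBY: PY² = 9² + 9² − 2·9·9·cos(120°) = 243, so PY = 9·√3.
Step 2: By the inverse law of cosines on triangle BPY: cos(∠BPY) = (9² + (9·√3)² − 9²) / (2·9·9·√3) = 243/280.59 = 0.866, so ∠BPY = 30°.

Therefore, the measure of angle ∠BPY = 30°.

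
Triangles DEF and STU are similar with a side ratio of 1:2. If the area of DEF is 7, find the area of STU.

For similar figures, the area ratio equals the square of the side ratio.
Side ratio (DEF to STU) = 1:2, so area ratio = 1^2:2^2 = 1:4.
If the area of DEF is 7, then the area of STU = 7 * (4/1) = 28.

28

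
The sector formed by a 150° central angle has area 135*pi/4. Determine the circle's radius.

The sector covers 150°/360° = 5/12 of the full circle.
Full circle area = 135*pi/4 / 5/12 = 81*pi.
Since full area = πr², we get r² = 81*pi/π = 81, so r = 9.

9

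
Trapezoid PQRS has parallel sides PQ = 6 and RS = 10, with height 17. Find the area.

A trapezoid's area equals the midsegment times the height.
The midsegment is (6 + 10) / 2 = 8.
Area = 8 * 17 = 136.

136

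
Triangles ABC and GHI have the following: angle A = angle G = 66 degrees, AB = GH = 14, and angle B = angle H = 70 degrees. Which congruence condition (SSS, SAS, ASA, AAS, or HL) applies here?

Consider the given information: angle A = angle G = 66 degrees, AB = GH = 14, and angle B = angle H = 70 degrees
This is not SSS or AAS: SSS requires all three pairs of sides, but we don't have that. AAS requires two angles and a non-included side.
The correct criterion is ASA. Two pairs of corresponding angles and the included side are equal (Angle-Side-Angle).

ASA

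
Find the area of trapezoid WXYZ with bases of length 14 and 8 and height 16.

A trapezoid's area equals the midsegment times the height.
The midsegment is (14 + 8) / 2 = 11.
Area = 11 * 16 = 176.

176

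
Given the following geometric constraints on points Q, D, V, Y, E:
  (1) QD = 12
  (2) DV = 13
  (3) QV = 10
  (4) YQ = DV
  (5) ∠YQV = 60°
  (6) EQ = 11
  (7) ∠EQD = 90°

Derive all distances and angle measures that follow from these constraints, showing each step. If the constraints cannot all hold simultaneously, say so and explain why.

The constraints are consistent.

From the given relations:
  YQ = DV = 13

Step 1: From DQ = 12, QE = 11, and ∠DQE = 90°, by the law of cosines:
  DE² = DQ² + QE² - 2·DQ·QE·cos(90°) = 144 + 121 - 0 = 265
  DE ≈ 16.28

Step 2: From VQ = 10, QY = 13, and ∠VQY = 60°, by the law of cosines:
  VY² = VQ² + QY² - 2·VQ·QY·cos(60°) = 100 + 169 - 130 = 139
  VY = √139

Step 3: From QD = 12, QV = 10, DV = 13, by the inverse law of cosines:
  cos(∠DQV) = (QD² + QV² - DV²) / (2·QD·QV)
  ∠DQV = 71.79°

Step 4: From DQ = 12, DV = 13, QV = 10, by the inverse law of cosines:
  cos(∠QDV) = (DQ² + DV² - QV²) / (2·DQ·DV)
  ∠QDV = 46.95°

Step 5: From VD = 13, VQ = 10, DQ = 12, by the inverse law of cosines:
  cos(∠DVQ) = (VD² + VQ² - DQ²) / (2·VD·VQ)
  ∠DVQ = 61.26°

Step 6: From DE = 16.28, DQ = 12, EQ = 11, by the inverse law of cosines:
  cos(∠EDQ) = (DE² + DQ² - EQ²) / (2·DE·DQ)
  ∠EDQ = 42.51°

Step 7: From VQ = 10, VY = √139, QY = 13, by the inverse law of cosines:
  cos(∠QVY) = (VQ² + VY² - QY²) / (2·VQ·VY)
  ∠QVY = 72.73°

Step 8: From YQ = 13, YV = √139, QV = 10, by the inverse law of cosines:
  cos(∠QYV) = (YQ² + YV² - QV²) / (2·YQ·YV)
  ∠QYV = 47.27°

Step 9: From ED = 16.28, EQ = 11, DQ = 12, by the inverse law of cosines:
  cos(∠DEQ) = (ED² + EQ² - DQ²) / (2·ED·EQ)
  ∠DEQ = 47.49°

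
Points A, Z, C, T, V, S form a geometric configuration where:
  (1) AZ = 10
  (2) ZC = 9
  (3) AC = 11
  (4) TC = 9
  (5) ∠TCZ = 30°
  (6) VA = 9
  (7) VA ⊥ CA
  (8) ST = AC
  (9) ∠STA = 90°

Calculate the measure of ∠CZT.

Step 1: By the law of cosines on triangle ZCT: ZT² = 9² + 9² − 2·9·9·cos(30°) = 21.7, so ZT ≈ 4.66.
Step 2: By the inverse law of cosines on triangle CZT: cos(∠CZT) = (9² + 4.66² − 9²) / (2·9·4.66) = 21.7/83.86 = 0.2588, so ∠CZT = 75°.

Therefore, the measure of angle ∠CZT = 75°.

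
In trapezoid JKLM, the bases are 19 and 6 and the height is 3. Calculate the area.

Area of a trapezoid = (base1 + base2) * height / 2
Area = (19 + 6) * 3 / 2
Area = 25 * 3 / 2
Area = 75 / 2
Area = 75/2

75/2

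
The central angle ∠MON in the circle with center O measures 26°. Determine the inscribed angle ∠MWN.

By the inscribed angle theorem, the inscribed angle is half the central angle.
Inscribed angle = 26° / 2 = 13°

13°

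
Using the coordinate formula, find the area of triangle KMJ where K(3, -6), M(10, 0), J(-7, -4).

Shoelace: Area = (1/2)|3(0--4) + 10(-4--6) + -7(-6-0)| = (1/2)(74) = 37

37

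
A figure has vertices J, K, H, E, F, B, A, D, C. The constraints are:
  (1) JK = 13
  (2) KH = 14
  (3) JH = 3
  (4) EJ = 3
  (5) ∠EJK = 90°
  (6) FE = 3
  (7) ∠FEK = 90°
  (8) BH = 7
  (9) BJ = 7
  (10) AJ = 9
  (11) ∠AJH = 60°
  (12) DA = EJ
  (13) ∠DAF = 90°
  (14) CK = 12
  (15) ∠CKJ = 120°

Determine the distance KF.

Step 1: By the law of cosines on triangle EJK: EK² = 3² + 13² − 2·3·13·cos(90°) = 178, so EK = √178.
Step 2: By the law of cosines on triangle KEF: KF² = √178² + 3² − 2·√178·3·cos(90°) = 187, so KF = √187.

Therefore, the length of KF = √187.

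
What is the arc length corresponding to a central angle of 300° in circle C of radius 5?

The full circumference is 2πr = 2π(5) = 10*pi.
The arc spans 300° out of 360°, which is a fraction of 5/6.
Arc length = 10*pi × 5/6 = 25*pi/3.

25*pi/3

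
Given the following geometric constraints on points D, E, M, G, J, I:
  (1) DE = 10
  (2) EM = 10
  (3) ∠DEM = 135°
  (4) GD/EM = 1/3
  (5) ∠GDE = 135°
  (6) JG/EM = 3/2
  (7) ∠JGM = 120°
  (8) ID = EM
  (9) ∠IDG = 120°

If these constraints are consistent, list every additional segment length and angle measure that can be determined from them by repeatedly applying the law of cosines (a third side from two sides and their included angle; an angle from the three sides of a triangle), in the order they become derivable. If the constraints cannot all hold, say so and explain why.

The constraints are consistent. Derivable facts, in order:
After 1 step:
- DM ≈ 18.48
- EG ≈ 12.58
- GI ≈ 12.02
After 2 steps:
- ∠DEG = 10.8°
- ∠DGE = 34.2°
- ∠DGI = 46.1°
- ∠DIG = 13.9°
- ∠DME = 22.5°
- ∠EDM = 22.5°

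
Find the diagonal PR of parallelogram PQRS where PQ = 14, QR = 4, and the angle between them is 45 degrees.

The diagonal of a parallelogram can be found by treating two adjacent sides and the diagonal as a triangle.
Applying the law of cosines with sides 14, 4 and included angle 45°:
d^2 = 196 + 16 - 112*cos(45°) = 212 - 56*sqrt(2)
d = 2*sqrt(53 - 14*sqrt(2))

2*sqrt(53 - 14*sqrt(2))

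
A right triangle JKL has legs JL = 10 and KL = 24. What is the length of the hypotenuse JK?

By the Pythagorean theorem: JK^2 = JL^2 + KL^2
JK^2 = 10^2 + 24^2 = 100 + 576 = 676
JK = sqrt(676) = 26

26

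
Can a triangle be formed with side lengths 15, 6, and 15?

Sort the sides: 6, 15, 15.
It suffices to check that the sum of the two smallest exceeds the largest:
6 + 15 = 21 > 15. ✓
Yes, a valid triangle can be formed.

Yes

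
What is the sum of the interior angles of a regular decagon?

The sum of interior angles of an n-sided polygon is (n - 2) * 180.
For n = 10: (10 - 2) * 180 = 8 * 180 = 1440 degrees.

1440 degrees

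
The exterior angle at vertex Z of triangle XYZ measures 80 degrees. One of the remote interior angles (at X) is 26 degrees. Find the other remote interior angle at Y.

The exterior angle theorem states that an exterior angle equals the sum of the two non-adjacent interior angles.
So 80 = 26 + angle Y, which gives angle Y = 80 - 26 = 54 degrees.

54 degrees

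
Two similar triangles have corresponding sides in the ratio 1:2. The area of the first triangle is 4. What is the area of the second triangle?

For similar figures, the area ratio equals the square of the side ratio.
Side ratio (the first triangle to the second triangle) = 1:2, so area ratio = 1^2:2^2 = 1:4.
If the area of the first triangle is 4, then the area of the second triangle = 4 * (4/1) = 16.

16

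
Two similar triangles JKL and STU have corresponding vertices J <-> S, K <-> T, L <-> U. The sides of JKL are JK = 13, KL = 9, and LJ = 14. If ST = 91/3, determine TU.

k = 91/3/13 = 7/3. TU = 7/3 * 9 = 21.

21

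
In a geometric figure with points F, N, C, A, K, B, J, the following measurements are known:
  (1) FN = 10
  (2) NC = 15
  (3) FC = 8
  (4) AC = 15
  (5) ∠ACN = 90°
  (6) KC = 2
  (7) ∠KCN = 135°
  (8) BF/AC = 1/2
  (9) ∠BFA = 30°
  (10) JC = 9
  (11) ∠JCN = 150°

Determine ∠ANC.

Step 1: By the law of cosines on triangle NCA: NA² = 15² + 15² − 2·15·15·cos(90°) = 450, so NA = 15·√2.
Step 2: By the inverse law of cosines on triangle ANC: cos(∠ANC) = ((15·√2)² + 15² − 15²) / (2·15·√2·15) = 450/636.4 = 0.7071, so ∠ANC = 45°.

Therefore, the measure of angle ∠ANC = 45°.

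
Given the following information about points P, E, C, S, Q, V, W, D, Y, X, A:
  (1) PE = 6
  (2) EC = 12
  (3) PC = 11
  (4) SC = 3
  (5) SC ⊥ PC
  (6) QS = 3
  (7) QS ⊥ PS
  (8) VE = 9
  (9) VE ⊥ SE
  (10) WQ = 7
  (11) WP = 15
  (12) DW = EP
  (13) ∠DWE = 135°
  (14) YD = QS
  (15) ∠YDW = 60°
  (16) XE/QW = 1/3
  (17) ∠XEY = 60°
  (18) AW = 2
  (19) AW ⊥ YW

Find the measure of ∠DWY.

From the given relations: DW = EP = 6; YD = QS = 3.
Step 1: By the law of cosines on triangle WDY: WY² = 6² + 3² − 2·6·3·cos(60°) = 27, so WY = 3·√3.
Step 2: By the inverse law of cosines on triangle DWY: cos(∠DWY) = (6² + (3·√3)² − 3²) / (2·6·3·√3) = 54/62.35 = 0.866, so ∠DWY = 30°.

Therefore, the measure of angle ∠DWY = 30°.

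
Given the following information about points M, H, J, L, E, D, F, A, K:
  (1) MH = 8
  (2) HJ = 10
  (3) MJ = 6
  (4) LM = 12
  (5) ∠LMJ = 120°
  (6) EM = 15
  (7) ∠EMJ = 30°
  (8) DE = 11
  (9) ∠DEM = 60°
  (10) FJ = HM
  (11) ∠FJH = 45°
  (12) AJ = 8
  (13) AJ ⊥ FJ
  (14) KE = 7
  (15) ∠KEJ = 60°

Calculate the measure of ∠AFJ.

From the given relations: FJ = HM = 8.
Step 1: By the law of cosines on triangle FJA: FA² = 8² + 8² − 2·8·8·cos(90°) = 128, so FA = 8·√2.
Step 2: By the inverse law of cosines on triangle AFJ: cos(∠AFJ) = ((8·√2)² + 8² − 8²) / (2·8·√2·8) = 128/181.02 = 0.7071, so ∠AFJ = 45°.

Therefore, the measure of angle ∠AFJ = 45°.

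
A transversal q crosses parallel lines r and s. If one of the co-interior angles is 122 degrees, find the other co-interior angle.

Co-interior (same-side interior) angles are between the parallel lines on the same side of the transversal.
Unlike corresponding or alternate interior angles, they are supplementary rather than equal.
So the angle = 180 - 122 = 58 degrees.

58 degrees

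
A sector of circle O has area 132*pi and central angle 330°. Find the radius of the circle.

The sector covers 330°/360° = 11/12 of the full circle.
Full circle area = 132*pi / 11/12 = 144*pi.
Since full area = πr², we get r² = 144*pi/π = 144, so r = 12.

12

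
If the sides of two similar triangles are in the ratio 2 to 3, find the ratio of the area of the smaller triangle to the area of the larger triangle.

Area ratio = (side ratio)^2 = (2/3)^2 = 4:9.

4:9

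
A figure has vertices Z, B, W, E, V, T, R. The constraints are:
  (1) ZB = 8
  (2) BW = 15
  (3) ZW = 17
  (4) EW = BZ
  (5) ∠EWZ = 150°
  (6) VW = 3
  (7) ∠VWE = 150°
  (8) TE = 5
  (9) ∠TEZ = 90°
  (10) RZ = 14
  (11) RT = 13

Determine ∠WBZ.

Step 1: By the inverse law of cosines on triangle WBZ: cos(∠WBZ) = (15² + 8² − 17²) / (2·15·8) = 0/240 = 0, so ∠WBZ = 90°.

Therefore, the measure of angle ∠WBZ = 90°.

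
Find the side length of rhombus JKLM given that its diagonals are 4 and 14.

In a rhombus, the diagonals bisect each other perpendicularly, creating four congruent right triangles.
Each triangle has legs 2 (half of 4) and 7 (half of 14).
The hypotenuse of each right triangle is a side of the rhombus:
side = sqrt(2^2 + 7^2) = sqrt(53)

sqrt(53)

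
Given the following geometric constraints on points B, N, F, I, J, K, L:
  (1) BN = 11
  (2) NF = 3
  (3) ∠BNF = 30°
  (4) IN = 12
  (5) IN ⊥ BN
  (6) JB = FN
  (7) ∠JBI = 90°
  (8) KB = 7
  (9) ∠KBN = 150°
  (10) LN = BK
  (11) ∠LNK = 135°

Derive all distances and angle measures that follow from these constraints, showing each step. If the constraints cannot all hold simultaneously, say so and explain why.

The constraints are consistent.

From the given relations:
  JB = FN = 3
  LN = BK = 7

Step 1: From BN = 11, NF = 3, and ∠BNF = 30°, by the law of cosines:
  BF² = BN² + NF² - 2·BN·NF·cos(30°) = 121 + 9 - 57.16 = 72.84
  BF ≈ 8.53

Step 2: From BN = 11, NI = 12, and ∠BNI = 90°, by the law of cosines:
  BI² = BN² + NI² - 2·BN·NI·cos(90°) = 121 + 144 - 0 = 265
  BI ≈ 16.28

Step 3: From NB = 11, BK = 7, and ∠NBK = 150°, by the law of cosines:
  NK² = NB² + BK² - 2·NB·BK·cos(150°) = 121 + 49 + 133.4 = 303.4
  NK ≈ 17.42

Step 4: From IB = 16.28, BJ = 3, and ∠IBJ = 90°, by the law of cosines:
  IJ² = IB² + BJ² - 2·IB·BJ·cos(90°) = 265 + 9 - 0 = 274
  IJ ≈ 16.55

Step 5: From KN = 17.42, NL = 7, and ∠KNL = 135°, by the law of cosines:
  KL² = KN² + NL² - 2·KN·NL·cos(135°) = 303.4 + 49 + 172.4 = 524.8
  KL ≈ 22.91

Step 6: From BF = 8.53, BN = 11, FN = 3, by the inverse law of cosines:
  cos(∠FBN) = (BF² + BN² - FN²) / (2·BF·BN)
  ∠FBN = 10.12°

Step 7: From BI = 16.28, BN = 11, IN = 12, by the inverse law of cosines:
  cos(∠IBN) = (BI² + BN² - IN²) / (2·BI·BN)
  ∠IBN = 47.49°

Step 8: From NB = 11, NK = 17.42, BK = 7, by the inverse law of cosines:
  cos(∠BNK) = (NB² + NK² - BK²) / (2·NB·NK)
  ∠BNK = 11.59°

Step 9: From FB = 8.53, FN = 3, BN = 11, by the inverse law of cosines:
  cos(∠BFN) = (FB² + FN² - BN²) / (2·FB·FN)
  ∠BFN = 139.88°

Step 10: From IB = 16.28, IN = 12, BN = 11, by the inverse law of cosines:
  cos(∠BIN) = (IB² + IN² - BN²) / (2·IB·IN)
  ∠BIN = 42.51°

Step 11: From KB = 7, KN = 17.42, BN = 11, by the inverse law of cosines:
  cos(∠BKN) = (KB² + KN² - BN²) / (2·KB·KN)
  ∠BKN = 18.41°

Step 12: From IB = 16.28, IJ = 16.55, BJ = 3, by the inverse law of cosines:
  cos(∠BIJ) = (IB² + IJ² - BJ²) / (2·IB·IJ)
  ∠BIJ = 10.44°

Step 13: From JB = 3, JI = 16.55, BI = 16.28, by the inverse law of cosines:
  cos(∠BJI) = (JB² + JI² - BI²) / (2·JB·JI)
  ∠BJI = 79.56°

Step 14: From KL = 22.91, KN = 17.42, LN = 7, by the inverse law of cosines:
  cos(∠LKN) = (KL² + KN² - LN²) / (2·KL·KN)
  ∠LKN = 12.48°

Step 15: From LK = 22.91, LN = 7, KN = 17.42, by the inverse law of cosines:
  cos(∠KLN) = (LK² + LN² - KN²) / (2·LK·LN)
  ∠KLN = 32.52°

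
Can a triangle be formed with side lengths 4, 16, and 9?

Check the triangle inequality: 4 + 9 = 13 ≤ 16.
Since the sum of two sides does not exceed the third, no triangle can be formed.

No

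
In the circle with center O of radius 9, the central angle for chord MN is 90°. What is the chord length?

Chord = 2(9) sin(45°) = 9*sqrt(2)

9*sqrt(2)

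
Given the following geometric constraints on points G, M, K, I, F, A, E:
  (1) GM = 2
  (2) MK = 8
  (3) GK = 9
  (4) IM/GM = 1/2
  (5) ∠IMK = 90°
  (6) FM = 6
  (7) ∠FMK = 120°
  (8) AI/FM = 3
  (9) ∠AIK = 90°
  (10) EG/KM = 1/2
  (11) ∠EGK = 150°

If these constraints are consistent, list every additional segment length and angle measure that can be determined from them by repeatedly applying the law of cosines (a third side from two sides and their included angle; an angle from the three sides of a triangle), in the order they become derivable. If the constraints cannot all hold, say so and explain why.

The constraints are consistent. Derivable facts, in order:
After 1 step:
- KE ≈ 12.62
- KF = 2·√37
- KI = √65
- ∠GKM = 11.72°
- ∠GMK = 113.97°
- ∠KGM = 54.31°
After 2 steps:
- KA ≈ 19.72
- ∠EKG = 9.12°
- ∠FKM = 25.28°
- ∠GEK = 20.88°
- ∠IKM = 7.13°
- ∠KFM = 34.72°
- ∠KIM = 82.87°
After 3 steps:
- ∠AKI = 65.87°
- ∠IAK = 24.13°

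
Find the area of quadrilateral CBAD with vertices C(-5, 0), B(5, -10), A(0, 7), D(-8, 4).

Shoelace: sum of cross terms = 161, Area = (1/2)|161| = 161/2

161/2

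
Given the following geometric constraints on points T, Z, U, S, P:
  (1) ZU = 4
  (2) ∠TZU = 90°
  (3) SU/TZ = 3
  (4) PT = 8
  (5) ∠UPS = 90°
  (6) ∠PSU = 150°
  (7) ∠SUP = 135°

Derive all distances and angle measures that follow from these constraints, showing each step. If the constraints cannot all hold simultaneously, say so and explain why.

These constraints are not satisfiable: (5), (6) and (7) are the three interior angles of triangle UPS, which must sum to 180°, but 90° + 150° + 135° = 375°. No planar figure meets all of them, so nothing further can be derived.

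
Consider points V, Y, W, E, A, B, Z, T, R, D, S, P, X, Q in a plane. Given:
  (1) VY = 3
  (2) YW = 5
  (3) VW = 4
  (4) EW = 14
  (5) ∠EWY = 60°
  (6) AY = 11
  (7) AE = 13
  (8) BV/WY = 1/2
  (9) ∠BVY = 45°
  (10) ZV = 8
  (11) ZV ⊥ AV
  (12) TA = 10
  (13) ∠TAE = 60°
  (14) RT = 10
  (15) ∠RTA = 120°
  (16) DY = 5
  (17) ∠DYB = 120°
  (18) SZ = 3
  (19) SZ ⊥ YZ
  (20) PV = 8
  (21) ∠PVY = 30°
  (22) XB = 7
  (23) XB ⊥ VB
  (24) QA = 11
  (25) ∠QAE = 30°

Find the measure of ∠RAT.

Step 1: By the law of cosines on triangle ATR: AR² = 10² + 10² − 2·10·10·cos(120°) = 300, so AR = 10·√3.
Step 2: By the inverse law of cosines on triangle RAT: cos(∠RAT) = ((10·√3)² + 10² − 10²) / (2·10·√3·10) = 300/346.41 = 0.866, so ∠RAT = 30°.

Therefore, the measure of angle ∠RAT = 30°.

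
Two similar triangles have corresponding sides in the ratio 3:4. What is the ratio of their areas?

Area scales with the square of linear dimensions. If every length is multiplied by 3/4, then the area is multiplied by (3/4)^2 = 9/16.
The area ratio is 9:16.

9:16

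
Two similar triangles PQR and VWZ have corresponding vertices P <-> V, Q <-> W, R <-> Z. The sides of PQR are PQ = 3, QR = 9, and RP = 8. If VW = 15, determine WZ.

Since the triangles are similar, the ratio of corresponding sides is constant.
Scale factor k = VW / PQ = 15 / 3 = 5
WZ = k * QR = 5 * 9 = 45

45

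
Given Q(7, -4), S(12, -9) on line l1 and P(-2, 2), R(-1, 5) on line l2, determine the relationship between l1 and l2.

Slope of line 1: m1 = (-9 - -4)/(12 - 7) = -5/5 = -1
Slope of line 2: m2 = (5 - 2)/(-1 - -2) = 3/1 = 3
m1 != m2 and m1*m2 = -3 != -1. Neither.

Neither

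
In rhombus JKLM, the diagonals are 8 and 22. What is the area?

Area of a rhombus = (d1 * d2) / 2
Area = (8 * 22) / 2
Area = 176 / 2
Area = 88

88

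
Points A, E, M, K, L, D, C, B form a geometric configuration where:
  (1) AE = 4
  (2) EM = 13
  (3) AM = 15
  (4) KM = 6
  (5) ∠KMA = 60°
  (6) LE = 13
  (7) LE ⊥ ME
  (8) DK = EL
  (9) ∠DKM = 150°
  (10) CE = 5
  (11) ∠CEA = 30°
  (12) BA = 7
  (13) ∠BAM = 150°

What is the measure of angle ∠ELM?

Step 1: By the law of cosines on triangle LEM: LM² = 13² + 13² − 2·13·13·cos(90°) = 338, so LM = 13·√2.
Step 2: By the inverse law of cosines on triangle ELM: cos(∠ELM) = (13² + (13·√2)² − 13²) / (2·13·13·√2) = 338/478 = 0.7071, so ∠ELM = 45°.

Therefore, the measure of angle ∠ELM = 45°.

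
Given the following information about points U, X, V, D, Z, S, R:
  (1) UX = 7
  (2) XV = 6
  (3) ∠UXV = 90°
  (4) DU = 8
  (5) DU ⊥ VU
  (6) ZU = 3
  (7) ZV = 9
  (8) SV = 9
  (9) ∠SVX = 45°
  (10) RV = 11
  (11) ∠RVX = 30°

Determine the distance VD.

Step 1: By the law of cosines on triangle UXV: UV² = 7² + 6² − 2·7·6·cos(90°) = 85, so UV = √85.
Step 2: By the law of cosines on triangle VUD: VD² = √85² + 8² − 2·√85·8·cos(90°) = 149, so VD = √149.

Therefore, the length of VD = √149.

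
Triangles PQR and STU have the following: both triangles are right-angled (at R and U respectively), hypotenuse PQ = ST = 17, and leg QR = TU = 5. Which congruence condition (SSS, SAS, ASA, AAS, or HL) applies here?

The given information provides:
both triangles are right-angled (at R and U respectively), hypotenuse PQ = ST = 17, and leg QR = TU = 5
This matches the HL congruence theorem.
The hypotenuse and one leg of two right triangles are equal (Hypotenuse-Leg).

HL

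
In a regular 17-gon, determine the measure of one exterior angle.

Each exterior angle of a regular n-gon is 360 / n.
For n = 17: 360 / 17 = 360/17 degrees.

360/17 degrees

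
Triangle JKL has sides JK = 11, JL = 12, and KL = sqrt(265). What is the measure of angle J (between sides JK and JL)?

By the inverse law of cosines: cos(J) = (JK² + JL² - KL²) / (2 × JK × JL)
cos(J) = (11² + 12² - (sqrt(265))²) / (2 × 11 × 12)
cos(J) = (121 + 144 - (265)) / 264
cos(J) = 0
J = arccos(0) = 90°

90°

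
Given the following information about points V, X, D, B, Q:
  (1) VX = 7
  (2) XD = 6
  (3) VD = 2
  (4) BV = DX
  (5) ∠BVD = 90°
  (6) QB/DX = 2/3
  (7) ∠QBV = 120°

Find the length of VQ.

From the given relations: BV = DX = 6; QB = 2/3·DX = 2/3·6 = 4.
Step 1: By the law of cosines on triangle VBQ: VQ² = 6² + 4² − 2·6·4·cos(120°) = 76, so VQ = 2·√19.

Therefore, the length of VQ = 2·√19.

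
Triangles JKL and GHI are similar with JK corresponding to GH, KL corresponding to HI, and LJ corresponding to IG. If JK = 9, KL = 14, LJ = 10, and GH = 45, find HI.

Similar triangles have proportional sides. Setting up the proportion:
GH / JK = HI / KL
45 / 9 = HI / 14
HI = 14 * 45 / 9 = 70.

70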